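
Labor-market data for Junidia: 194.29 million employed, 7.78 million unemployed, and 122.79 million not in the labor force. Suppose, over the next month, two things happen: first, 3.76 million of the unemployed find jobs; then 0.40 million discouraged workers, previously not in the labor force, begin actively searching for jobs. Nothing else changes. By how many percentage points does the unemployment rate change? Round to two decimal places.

The unemployment rate changes by −1.67 percentage points.

Initially, labor force = 194.29 + 7.78 = 202.07 million, so u = 7.78/202.07 = 3.85%.
After the first change, unemployed falls and employed rises by 3.76; labor force unchanged → E = 198.05, U = 4.02, labor force = 202.07 million.
After the second change, unemployed and labor force both rise by 0.40 → E = 198.05, U = 4.42, labor force = 202.47 million.
New unemployment rate = 4.42 / 202.47 = 2.18%.
Change = 2.18% − 3.85% = −1.67 percentage points.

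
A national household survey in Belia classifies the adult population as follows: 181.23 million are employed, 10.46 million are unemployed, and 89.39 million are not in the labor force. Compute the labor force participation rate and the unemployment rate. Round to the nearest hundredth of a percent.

Labor force participation rate ≈ 68.20%; unemployment rate ≈ 5.46%.

Labor force = employed + unemployed = 181.23 + 10.46 = 191.69 million.
Working-age population = 191.69 + 89.39 = 281.08 million.
Unemployment rate = 10.46 / 191.69 = 5.46%.
Labor force participation rate = 191.69 / 281.08 = 68.20%.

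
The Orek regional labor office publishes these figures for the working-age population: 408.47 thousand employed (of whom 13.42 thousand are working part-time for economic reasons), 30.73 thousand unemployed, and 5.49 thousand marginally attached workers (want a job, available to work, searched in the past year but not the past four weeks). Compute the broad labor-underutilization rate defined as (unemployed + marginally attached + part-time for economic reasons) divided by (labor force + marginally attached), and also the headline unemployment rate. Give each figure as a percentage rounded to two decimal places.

Broad underutilization rate ≈ 11.16%; headline unemployment rate ≈ 7.00%.

Labor force = 408.47 + 30.73 = 439.20 thousand.
Numerator = 30.73 + 5.49 + 13.42 = 49.64 thousand.
Denominator = 439.20 + 5.49 = 444.69 thousand.
Broad rate = 49.64 / 444.69 = 11.16%.
Headline unemployment rate = 30.73 / 439.20 = 7.00%.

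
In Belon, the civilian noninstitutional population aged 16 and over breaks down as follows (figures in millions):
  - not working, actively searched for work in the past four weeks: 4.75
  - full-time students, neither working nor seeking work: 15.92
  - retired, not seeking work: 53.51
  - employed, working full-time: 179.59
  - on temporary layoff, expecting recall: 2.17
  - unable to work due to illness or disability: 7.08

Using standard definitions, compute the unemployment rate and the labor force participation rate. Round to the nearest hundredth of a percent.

Unemployment rate ≈ 3.71%; labor force participation rate ≈ 70.91%.

Employed = 179.59 million.
Unemployed = 4.75 + 2.17 = 6.92 million (jobless and actively searching, or on temporary layoff).
Labor force = 179.59 + 6.92 = 186.51 million.
Not in labor force = 15.92 + 53.51 + 7.08 = 76.51 million (those not working and not actively searching are outside the labor force).
Civilian working-age population = 186.51 + 76.51 = 263.02 million.
Unemployment rate = 6.92 / 186.51 = 3.71%.
Labor force participation rate = 186.51 / 263.02 = 70.91%.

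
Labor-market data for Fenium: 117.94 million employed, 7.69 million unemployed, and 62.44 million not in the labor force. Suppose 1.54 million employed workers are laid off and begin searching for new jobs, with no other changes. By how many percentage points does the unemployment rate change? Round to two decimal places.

The unemployment rate changes by +1.23 percentage points.

Initially, labor force = 117.94 + 7.69 = 125.63 million, so u = 7.69/125.63 = 6.12%.
After the change, employed falls and unemployed rises by 1.54; labor force unchanged → E = 116.40, U = 9.23, labor force = 125.63 million.
New unemployment rate = 9.23 / 125.63 = 7.35%.
Change = 7.35% − 6.12% = +1.23 percentage points.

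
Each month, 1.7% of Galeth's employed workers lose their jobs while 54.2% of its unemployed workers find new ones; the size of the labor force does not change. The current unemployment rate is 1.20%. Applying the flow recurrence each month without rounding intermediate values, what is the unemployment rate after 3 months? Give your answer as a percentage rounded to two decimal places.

With a fixed labor force, u_{t+1} = u_t + s·(1−u_t) − f·u_t = u_t·(1−s−f) + s.
Here 1−s−f = 0.441 and s = 0.017.
u_1 = 0.012000 × 0.441 + 0.017 = 0.022292.
u_2 = 0.022292 × 0.441 + 0.017 = 0.026831.
u_3 = 0.026831 × 0.441 + 0.017 = 0.028832.

Unemployment rate after three months ≈ 2.88%.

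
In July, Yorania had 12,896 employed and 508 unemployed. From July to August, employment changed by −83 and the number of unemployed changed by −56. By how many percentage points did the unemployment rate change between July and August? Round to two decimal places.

July: labor force = 12,896 + 508 = 13,404; u = 508/13,404 = 3.79%.
August: labor force = 12,813 + 452 = 13,265; u = 452/13,265 = 3.41%.
Change = 3.41% − 3.79% = −0.38 pp.

The unemployment rate changed by −0.38 percentage points.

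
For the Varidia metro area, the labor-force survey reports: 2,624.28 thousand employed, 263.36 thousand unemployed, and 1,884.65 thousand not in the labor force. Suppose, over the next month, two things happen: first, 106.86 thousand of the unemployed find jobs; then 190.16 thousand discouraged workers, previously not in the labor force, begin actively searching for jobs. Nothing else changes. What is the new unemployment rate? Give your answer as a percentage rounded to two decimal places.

New unemployment rate ≈ 11.26%.

Initially, labor force = 2,624.28 + 263.36 = 2,887.64 thousand, so u = 263.36/2,887.64 = 9.12%.
After the first change, unemployed falls and employed rises by 106.86; labor force unchanged → E = 2,731.14, U = 156.50, labor force = 2,887.64 thousand.
After the second change, unemployed and labor force both rise by 190.16 → E = 2,731.14, U = 346.66, labor force = 3,077.80 thousand.
New unemployment rate = 346.66 / 3,077.80 = 11.26%.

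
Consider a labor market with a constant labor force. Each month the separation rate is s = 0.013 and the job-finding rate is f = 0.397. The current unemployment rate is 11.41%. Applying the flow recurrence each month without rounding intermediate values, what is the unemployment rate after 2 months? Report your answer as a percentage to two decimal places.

Unemployment rate after two months ≈ 6.04%.

With a fixed labor force, u_{t+1} = u_t + s·(1−u_t) − f·u_t = u_t·(1−s−f) + s.
Here 1−s−f = 0.590 and s = 0.013.
u_1 = 0.114100 × 0.590 + 0.013 = 0.080319.
u_2 = 0.080319 × 0.590 + 0.013 = 0.060388.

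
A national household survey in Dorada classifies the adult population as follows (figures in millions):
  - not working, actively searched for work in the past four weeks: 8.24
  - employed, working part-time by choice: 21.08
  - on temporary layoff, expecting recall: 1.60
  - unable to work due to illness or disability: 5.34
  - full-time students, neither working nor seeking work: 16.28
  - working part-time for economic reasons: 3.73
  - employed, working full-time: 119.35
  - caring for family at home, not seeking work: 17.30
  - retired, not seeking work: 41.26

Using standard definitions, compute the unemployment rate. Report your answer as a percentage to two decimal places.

Employed = 21.08 + 3.73 + 119.35 = 144.16 million (anyone who worked, including part-time for economic reasons, counts as employed).
Unemployed = 8.24 + 1.60 = 9.84 million (jobless and actively searching, or on temporary layoff).
Labor force = 144.16 + 9.84 = 154.00 million.
Unemployment rate = 9.84 / 154.00 = 6.39%.

Unemployment rate ≈ 6.39%.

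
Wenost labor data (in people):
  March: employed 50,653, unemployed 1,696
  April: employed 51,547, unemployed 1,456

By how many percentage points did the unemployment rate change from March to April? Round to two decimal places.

March: labor force = 50,653 + 1,696 = 52,349; u = 1,696/52,349 = 3.24%.
April: labor force = 51,547 + 1,456 = 53,003; u = 1,456/53,003 = 2.75%.
Change = 2.75% − 3.24% = −0.49 pp.

The unemployment rate changed by −0.49 percentage points.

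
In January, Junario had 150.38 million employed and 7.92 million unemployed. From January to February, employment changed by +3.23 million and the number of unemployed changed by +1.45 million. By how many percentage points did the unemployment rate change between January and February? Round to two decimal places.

January: labor force = 150.38 + 7.92 = 158.30; u = 7.92/158.30 = 5.00%.
February: labor force = 153.61 + 9.37 = 162.98; u = 9.37/162.98 = 5.75%.
Change = 5.75% − 5.00% = +0.75 pp.

The unemployment rate changed by +0.75 percentage points.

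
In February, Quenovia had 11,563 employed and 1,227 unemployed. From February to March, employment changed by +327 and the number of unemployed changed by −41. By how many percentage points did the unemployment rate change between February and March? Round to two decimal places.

The unemployment rate changed by −0.52 percentage points.

February: labor force = 11,563 + 1,227 = 12,790; u = 1,227/12,790 = 9.59%.
March: labor force = 11,890 + 1,186 = 13,076; u = 1,186/13,076 = 9.07%.
Change = 9.07% − 9.59% = −0.52 pp.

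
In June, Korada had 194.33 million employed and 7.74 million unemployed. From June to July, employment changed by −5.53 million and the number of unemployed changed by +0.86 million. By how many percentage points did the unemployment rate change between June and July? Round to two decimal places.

June: labor force = 194.33 + 7.74 = 202.07; u = 7.74/202.07 = 3.83%.
July: labor force = 188.80 + 8.60 = 197.40; u = 8.60/197.40 = 4.36%.
Change = 4.36% − 3.83% = +0.53 pp.

The unemployment rate changed by +0.53 percentage points.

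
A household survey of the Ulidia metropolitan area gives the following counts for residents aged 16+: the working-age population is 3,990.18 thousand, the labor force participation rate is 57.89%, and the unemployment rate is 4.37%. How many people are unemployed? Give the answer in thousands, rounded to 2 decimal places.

About 100.94 thousand are unemployed.

Labor force = 0.5789 × 3,990.18 = 2,309.92 thousand.
Unemployed = 0.0437 × 2,309.92 ≈ 100.94 thousand.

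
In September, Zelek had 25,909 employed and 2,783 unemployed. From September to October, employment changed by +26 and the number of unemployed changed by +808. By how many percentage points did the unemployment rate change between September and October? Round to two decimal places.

September: labor force = 25,909 + 2,783 = 28,692; u = 2,783/28,692 = 9.70%.
October: labor force = 25,935 + 3,591 = 29,526; u = 3,591/29,526 = 12.16%.
Change = 12.16% − 9.70% = +2.46 pp.

The unemployment rate changed by +2.46 percentage points.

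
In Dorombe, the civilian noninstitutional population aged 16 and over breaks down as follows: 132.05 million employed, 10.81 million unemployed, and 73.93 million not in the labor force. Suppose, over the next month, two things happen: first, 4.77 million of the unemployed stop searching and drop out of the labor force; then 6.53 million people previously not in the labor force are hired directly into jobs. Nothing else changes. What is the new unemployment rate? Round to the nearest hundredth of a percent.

New unemployment rate ≈ 4.18%.

Initially, labor force = 132.05 + 10.81 = 142.86 million, so u = 10.81/142.86 = 7.57%.
After the first change, unemployed and labor force both fall by 4.77 → E = 132.05, U = 6.04, labor force = 138.09 million.
After the second change, employed and labor force both rise by 6.53; unemployed unchanged → E = 138.58, U = 6.04, labor force = 144.62 million.
New unemployment rate = 6.04 / 144.62 = 4.18%.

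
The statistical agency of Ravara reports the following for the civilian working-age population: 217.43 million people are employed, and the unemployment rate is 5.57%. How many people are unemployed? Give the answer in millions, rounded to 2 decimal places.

About 12.83 million are unemployed.

Let U be the number unemployed. The labor force is E + U, and U/(E+U) = 0.0557.
So U = 0.0557 × 217.43 / (1 − 0.0557) = 12.1109 / 0.9443 ≈ 12.83 million.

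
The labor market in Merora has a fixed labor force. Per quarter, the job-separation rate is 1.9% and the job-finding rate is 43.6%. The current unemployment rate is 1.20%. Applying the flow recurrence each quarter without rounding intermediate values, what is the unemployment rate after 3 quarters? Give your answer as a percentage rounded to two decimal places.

Unemployment rate after three quarters ≈ 3.69%.

With a fixed labor force, u_{t+1} = u_t + s·(1−u_t) − f·u_t = u_t·(1−s−f) + s.
Here 1−s−f = 0.545 and s = 0.019.
u_1 = 0.012000 × 0.545 + 0.019 = 0.025540.
u_2 = 0.025540 × 0.545 + 0.019 = 0.032919.
u_3 = 0.032919 × 0.545 + 0.019 = 0.036941.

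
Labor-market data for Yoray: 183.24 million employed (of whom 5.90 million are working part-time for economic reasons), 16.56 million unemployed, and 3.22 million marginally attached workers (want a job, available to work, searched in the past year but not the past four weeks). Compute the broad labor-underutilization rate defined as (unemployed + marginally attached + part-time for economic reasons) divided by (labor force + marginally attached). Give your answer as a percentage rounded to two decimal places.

Labor force = 183.24 + 16.56 = 199.80 million.
Numerator = 16.56 + 3.22 + 5.90 = 25.68 million.
Denominator = 199.80 + 3.22 = 203.02 million.
Broad rate = 25.68 / 203.02 = 12.65%.

Broad underutilization rate ≈ 12.65%.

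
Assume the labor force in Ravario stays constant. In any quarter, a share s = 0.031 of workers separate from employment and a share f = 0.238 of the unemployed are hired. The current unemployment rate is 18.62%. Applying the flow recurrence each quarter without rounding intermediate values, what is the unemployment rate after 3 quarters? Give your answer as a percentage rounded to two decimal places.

With a fixed labor force, u_{t+1} = u_t + s·(1−u_t) − f·u_t = u_t·(1−s−f) + s.
Here 1−s−f = 0.731 and s = 0.031.
u_1 = 0.186200 × 0.731 + 0.031 = 0.167112.
u_2 = 0.167112 × 0.731 + 0.031 = 0.153159.
u_3 = 0.153159 × 0.731 + 0.031 = 0.142959.

Unemployment rate after three quarters ≈ 14.30%.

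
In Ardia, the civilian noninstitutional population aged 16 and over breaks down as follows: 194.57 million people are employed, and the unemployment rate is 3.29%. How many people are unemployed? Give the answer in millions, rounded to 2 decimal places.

Let U be the number unemployed. The labor force is E + U, and U/(E+U) = 0.0329.
So U = 0.0329 × 194.57 / (1 − 0.0329) = 6.4014 / 0.9671 ≈ 6.62 million.

About 6.62 million are unemployed.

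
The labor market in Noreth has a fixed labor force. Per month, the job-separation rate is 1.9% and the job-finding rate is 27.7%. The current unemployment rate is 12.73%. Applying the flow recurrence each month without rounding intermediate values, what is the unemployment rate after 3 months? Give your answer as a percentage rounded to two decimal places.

With a fixed labor force, u_{t+1} = u_t + s·(1−u_t) − f·u_t = u_t·(1−s−f) + s.
Here 1−s−f = 0.704 and s = 0.019.
u_1 = 0.127300 × 0.704 + 0.019 = 0.108619.
u_2 = 0.108619 × 0.704 + 0.019 = 0.095468.
u_3 = 0.095468 × 0.704 + 0.019 = 0.086209.

Unemployment rate after three months ≈ 8.62%.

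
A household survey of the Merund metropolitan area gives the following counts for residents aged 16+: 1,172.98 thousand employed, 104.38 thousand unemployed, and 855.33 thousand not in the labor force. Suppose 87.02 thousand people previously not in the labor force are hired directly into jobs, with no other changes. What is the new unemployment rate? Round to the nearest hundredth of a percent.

Initially, labor force = 1,172.98 + 104.38 = 1,277.36 thousand, so u = 104.38/1,277.36 = 8.17%.
After the change, employed and labor force both rise by 87.02; unemployed unchanged → E = 1,260.00, U = 104.38, labor force = 1,364.38 thousand.
New unemployment rate = 104.38 / 1,364.38 = 7.65%.

New unemployment rate ≈ 7.65%.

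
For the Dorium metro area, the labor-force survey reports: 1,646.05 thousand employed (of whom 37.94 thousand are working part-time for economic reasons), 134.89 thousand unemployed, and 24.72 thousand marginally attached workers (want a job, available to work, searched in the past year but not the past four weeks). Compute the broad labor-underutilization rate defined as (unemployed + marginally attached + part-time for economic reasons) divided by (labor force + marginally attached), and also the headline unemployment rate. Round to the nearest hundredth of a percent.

Labor force = 1,646.05 + 134.89 = 1,780.94 thousand.
Numerator = 134.89 + 24.72 + 37.94 = 197.55 thousand.
Denominator = 1,780.94 + 24.72 = 1,805.66 thousand.
Broad rate = 197.55 / 1,805.66 = 10.94%.
Headline unemployment rate = 134.89 / 1,780.94 = 7.57%.

Broad underutilization rate ≈ 10.94%; headline unemployment rate ≈ 7.57%.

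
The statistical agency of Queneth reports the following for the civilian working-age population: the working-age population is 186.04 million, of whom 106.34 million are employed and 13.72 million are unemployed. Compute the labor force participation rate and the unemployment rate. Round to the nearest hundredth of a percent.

Labor force = employed + unemployed = 106.34 + 13.72 = 120.06 million.
Unemployment rate = 13.72 / 120.06 = 11.43%.
Labor force participation rate = 120.06 / 186.04 = 64.53%.

Labor force participation rate ≈ 64.53%; unemployment rate ≈ 11.43%.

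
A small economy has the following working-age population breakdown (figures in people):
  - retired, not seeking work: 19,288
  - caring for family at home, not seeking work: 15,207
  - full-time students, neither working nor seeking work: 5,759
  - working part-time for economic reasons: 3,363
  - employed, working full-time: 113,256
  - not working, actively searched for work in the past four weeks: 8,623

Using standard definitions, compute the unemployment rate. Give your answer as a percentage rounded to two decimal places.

Unemployment rate ≈ 6.89%.

Employed = 3,363 + 113,256 = 116,619 (anyone who worked, including part-time for economic reasons, counts as employed).
Unemployed = 8,623.
Labor force = 116,619 + 8,623 = 125,242.
Unemployment rate = 8,623 / 125,242 = 6.89%.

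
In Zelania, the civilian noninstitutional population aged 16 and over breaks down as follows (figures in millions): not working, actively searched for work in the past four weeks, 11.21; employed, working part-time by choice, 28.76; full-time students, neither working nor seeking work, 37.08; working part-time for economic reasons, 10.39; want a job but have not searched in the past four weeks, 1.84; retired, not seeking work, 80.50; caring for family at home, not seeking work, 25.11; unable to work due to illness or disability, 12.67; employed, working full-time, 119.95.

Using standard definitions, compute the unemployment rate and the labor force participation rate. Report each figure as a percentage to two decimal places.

Unemployment rate ≈ 6.58%; labor force participation rate ≈ 52.00%.

Employed = 28.76 + 10.39 + 119.95 = 159.10 million (anyone who worked, including part-time for economic reasons, counts as employed).
Unemployed = 11.21 million.
Labor force = 159.10 + 11.21 = 170.31 million.
Not in labor force = 37.08 + 1.84 + 80.50 + 25.11 + 12.67 = 157.20 million (those not working and not actively searching are outside the labor force — including those who want a job but have given up searching).
Civilian working-age population = 170.31 + 157.20 = 327.51 million.
Unemployment rate = 11.21 / 170.31 = 6.58%.
Labor force participation rate = 170.31 / 327.51 = 52.00%.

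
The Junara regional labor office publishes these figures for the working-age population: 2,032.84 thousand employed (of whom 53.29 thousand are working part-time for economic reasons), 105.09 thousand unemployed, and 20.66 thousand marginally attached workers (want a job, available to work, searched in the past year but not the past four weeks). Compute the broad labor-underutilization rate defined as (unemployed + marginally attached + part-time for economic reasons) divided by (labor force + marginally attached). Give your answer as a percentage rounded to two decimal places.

Broad underutilization rate ≈ 8.29%.

Labor force = 2,032.84 + 105.09 = 2,137.93 thousand.
Numerator = 105.09 + 20.66 + 53.29 = 179.04 thousand.
Denominator = 2,137.93 + 20.66 = 2,158.59 thousand.
Broad rate = 179.04 / 2,158.59 = 8.29%.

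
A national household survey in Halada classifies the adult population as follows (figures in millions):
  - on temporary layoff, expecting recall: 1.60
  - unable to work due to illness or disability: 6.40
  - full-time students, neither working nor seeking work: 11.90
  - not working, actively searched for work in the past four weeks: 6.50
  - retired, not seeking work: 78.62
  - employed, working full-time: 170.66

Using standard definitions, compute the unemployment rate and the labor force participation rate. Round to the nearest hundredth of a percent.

Unemployment rate ≈ 4.53%; labor force participation rate ≈ 64.84%.

Employed = 170.66 million.
Unemployed = 1.60 + 6.50 = 8.10 million (jobless and actively searching, or on temporary layoff).
Labor force = 170.66 + 8.10 = 178.76 million.
Not in labor force = 6.40 + 11.90 + 78.62 = 96.92 million (those not working and not actively searching are outside the labor force).
Civilian working-age population = 178.76 + 96.92 = 275.68 million.
Unemployment rate = 8.10 / 178.76 = 4.53%.
Labor force participation rate = 178.76 / 275.68 = 64.84%.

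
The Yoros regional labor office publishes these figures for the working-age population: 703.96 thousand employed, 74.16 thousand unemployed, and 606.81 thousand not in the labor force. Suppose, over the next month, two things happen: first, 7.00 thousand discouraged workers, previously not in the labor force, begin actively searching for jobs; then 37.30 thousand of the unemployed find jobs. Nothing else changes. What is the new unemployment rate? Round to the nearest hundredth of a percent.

New unemployment rate ≈ 5.59%.

Initially, labor force = 703.96 + 74.16 = 778.12 thousand, so u = 74.16/778.12 = 9.53%.
After the first change, unemployed and labor force both rise by 7.00 → E = 703.96, U = 81.16, labor force = 785.12 thousand.
After the second change, unemployed falls and employed rises by 37.30; labor force unchanged → E = 741.26, U = 43.86, labor force = 785.12 thousand.
New unemployment rate = 43.86 / 785.12 = 5.59%.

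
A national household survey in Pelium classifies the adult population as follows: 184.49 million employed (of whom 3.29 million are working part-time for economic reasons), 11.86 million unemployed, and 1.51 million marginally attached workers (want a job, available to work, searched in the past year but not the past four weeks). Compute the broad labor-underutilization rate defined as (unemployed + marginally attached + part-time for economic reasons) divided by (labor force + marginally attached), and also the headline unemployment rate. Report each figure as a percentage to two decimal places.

Labor force = 184.49 + 11.86 = 196.35 million.
Numerator = 11.86 + 1.51 + 3.29 = 16.66 million.
Denominator = 196.35 + 1.51 = 197.86 million.
Broad rate = 16.66 / 197.86 = 8.42%.
Headline unemployment rate = 11.86 / 196.35 = 6.04%.

Broad underutilization rate ≈ 8.42%; headline unemployment rate ≈ 6.04%.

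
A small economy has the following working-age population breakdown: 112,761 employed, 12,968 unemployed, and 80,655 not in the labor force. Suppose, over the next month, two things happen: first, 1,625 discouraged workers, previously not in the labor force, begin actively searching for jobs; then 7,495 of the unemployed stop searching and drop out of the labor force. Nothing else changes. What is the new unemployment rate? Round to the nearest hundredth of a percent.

New unemployment rate ≈ 5.92%.

Initially, labor force = 112,761 + 12,968 = 125,729, so u = 12,968/125,729 = 10.31%.
After the first change, unemployed and labor force both rise by 1,625 → E = 112,761, U = 14,593, labor force = 127,354.
After the second change, unemployed and labor force both fall by 7,495 → E = 112,761, U = 7,098, labor force = 119,859.
New unemployment rate = 7,098 / 119,859 = 5.92%.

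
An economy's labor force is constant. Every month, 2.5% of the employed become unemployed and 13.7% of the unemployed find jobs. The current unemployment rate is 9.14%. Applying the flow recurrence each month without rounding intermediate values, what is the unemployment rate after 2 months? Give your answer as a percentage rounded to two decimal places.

Unemployment rate after two months ≈ 11.01%.

With a fixed labor force, u_{t+1} = u_t + s·(1−u_t) − f·u_t = u_t·(1−s−f) + s.
Here 1−s−f = 0.838 and s = 0.025.
u_1 = 0.091400 × 0.838 + 0.025 = 0.101593.
u_2 = 0.101593 × 0.838 + 0.025 = 0.110135.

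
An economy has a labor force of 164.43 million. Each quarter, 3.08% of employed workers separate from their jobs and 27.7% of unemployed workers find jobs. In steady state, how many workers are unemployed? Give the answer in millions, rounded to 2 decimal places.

Steady-state unemployment rate u* = s/(s+f) = 3.08/(3.08+27.7) = 0.100065.
Unemployed = u* × labor force = 0.100065 × 164.43 ≈ 16.45 million.

About 16.45 million are unemployed in steady state.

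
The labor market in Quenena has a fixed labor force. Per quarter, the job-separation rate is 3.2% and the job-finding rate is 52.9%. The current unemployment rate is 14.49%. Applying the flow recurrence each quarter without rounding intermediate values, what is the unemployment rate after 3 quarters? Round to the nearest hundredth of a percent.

With a fixed labor force, u_{t+1} = u_t + s·(1−u_t) − f·u_t = u_t·(1−s−f) + s.
Here 1−s−f = 0.439 and s = 0.032.
u_1 = 0.144900 × 0.439 + 0.032 = 0.095611.
u_2 = 0.095611 × 0.439 + 0.032 = 0.073973.
u_3 = 0.073973 × 0.439 + 0.032 = 0.064474.

Unemployment rate after three quarters ≈ 6.45%.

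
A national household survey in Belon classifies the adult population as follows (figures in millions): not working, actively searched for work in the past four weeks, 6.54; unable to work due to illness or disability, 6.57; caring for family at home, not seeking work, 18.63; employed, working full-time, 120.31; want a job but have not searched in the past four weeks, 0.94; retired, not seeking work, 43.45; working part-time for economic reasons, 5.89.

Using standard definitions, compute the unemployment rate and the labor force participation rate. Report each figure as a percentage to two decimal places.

Unemployment rate ≈ 4.93%; labor force participation rate ≈ 65.61%.

Employed = 120.31 + 5.89 = 126.20 million (anyone who worked, including part-time for economic reasons, counts as employed).
Unemployed = 6.54 million.
Labor force = 126.20 + 6.54 = 132.74 million.
Not in labor force = 6.57 + 18.63 + 0.94 + 43.45 = 69.59 million (those not working and not actively searching are outside the labor force — including those who want a job but have given up searching).
Civilian working-age population = 132.74 + 69.59 = 202.33 million.
Unemployment rate = 6.54 / 132.74 = 4.93%.
Labor force participation rate = 132.74 / 202.33 = 65.61%.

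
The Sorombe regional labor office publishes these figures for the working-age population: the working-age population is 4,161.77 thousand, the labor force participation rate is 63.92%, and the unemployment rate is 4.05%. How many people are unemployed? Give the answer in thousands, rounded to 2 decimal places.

Labor force = 0.6392 × 4,161.77 = 2,660.20 thousand.
Unemployed = 0.0405 × 2,660.20 ≈ 107.74 thousand.

About 107.74 thousand are unemployed.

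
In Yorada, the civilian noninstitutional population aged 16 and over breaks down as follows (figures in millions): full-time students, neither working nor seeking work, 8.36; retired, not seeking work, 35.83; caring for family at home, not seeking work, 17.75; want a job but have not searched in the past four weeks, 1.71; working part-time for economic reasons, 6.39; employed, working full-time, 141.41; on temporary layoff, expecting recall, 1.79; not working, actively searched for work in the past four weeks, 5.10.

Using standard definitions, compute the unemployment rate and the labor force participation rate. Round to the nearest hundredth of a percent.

Employed = 6.39 + 141.41 = 147.80 million (anyone who worked, including part-time for economic reasons, counts as employed).
Unemployed = 1.79 + 5.10 = 6.89 million (jobless and actively searching, or on temporary layoff).
Labor force = 147.80 + 6.89 = 154.69 million.
Not in labor force = 8.36 + 35.83 + 17.75 + 1.71 = 63.65 million (those not working and not actively searching are outside the labor force — including those who want a job but have given up searching).
Civilian working-age population = 154.69 + 63.65 = 218.34 million.
Unemployment rate = 6.89 / 154.69 = 4.45%.
Labor force participation rate = 154.69 / 218.34 = 70.85%.

Unemployment rate ≈ 4.45%; labor force participation rate ≈ 70.85%.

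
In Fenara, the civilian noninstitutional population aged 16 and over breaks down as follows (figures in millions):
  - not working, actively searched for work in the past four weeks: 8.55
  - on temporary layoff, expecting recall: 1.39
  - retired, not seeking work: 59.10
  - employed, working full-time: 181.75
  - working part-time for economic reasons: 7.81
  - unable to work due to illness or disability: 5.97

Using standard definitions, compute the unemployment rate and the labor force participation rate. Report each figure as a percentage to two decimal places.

Unemployment rate ≈ 4.98%; labor force participation rate ≈ 75.41%.

Employed = 181.75 + 7.81 = 189.56 million (anyone who worked, including part-time for economic reasons, counts as employed).
Unemployed = 8.55 + 1.39 = 9.94 million (jobless and actively searching, or on temporary layoff).
Labor force = 189.56 + 9.94 = 199.50 million.
Not in labor force = 59.10 + 5.97 = 65.07 million (those not working and not actively searching are outside the labor force).
Civilian working-age population = 199.50 + 65.07 = 264.57 million.
Unemployment rate = 9.94 / 199.50 = 4.98%.
Labor force participation rate = 199.50 / 264.57 = 75.41%.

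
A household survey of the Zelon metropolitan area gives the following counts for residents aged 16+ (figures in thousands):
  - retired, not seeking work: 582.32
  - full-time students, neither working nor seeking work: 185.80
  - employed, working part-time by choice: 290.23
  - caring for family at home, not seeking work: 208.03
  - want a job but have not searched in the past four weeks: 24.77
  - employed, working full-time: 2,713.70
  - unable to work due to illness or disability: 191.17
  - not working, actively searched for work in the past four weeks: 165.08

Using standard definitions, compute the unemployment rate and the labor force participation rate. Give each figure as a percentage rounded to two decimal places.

Employed = 290.23 + 2,713.70 = 3,003.93 thousand.
Unemployed = 165.08 thousand.
Labor force = 3,003.93 + 165.08 = 3,169.01 thousand.
Not in labor force = 582.32 + 185.80 + 208.03 + 24.77 + 191.17 = 1,192.09 thousand (those not working and not actively searching are outside the labor force — including those who want a job but have given up searching).
Civilian working-age population = 3,169.01 + 1,192.09 = 4,361.10 thousand.
Unemployment rate = 165.08 / 3,169.01 = 5.21%.
Labor force participation rate = 3,169.01 / 4,361.10 = 72.67%.

Unemployment rate ≈ 5.21%; labor force participation rate ≈ 72.67%.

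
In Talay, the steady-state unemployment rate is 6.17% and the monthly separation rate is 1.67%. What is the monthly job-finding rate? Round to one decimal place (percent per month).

Job-finding rate ≈ 25.4% per month.

From u* = s/(s+f): f = s·(1−u)/u.
f = 1.67 × (1 − 0.0617) / 0.0617 = 1.5670 / 0.0617 ≈ 25.4% per month.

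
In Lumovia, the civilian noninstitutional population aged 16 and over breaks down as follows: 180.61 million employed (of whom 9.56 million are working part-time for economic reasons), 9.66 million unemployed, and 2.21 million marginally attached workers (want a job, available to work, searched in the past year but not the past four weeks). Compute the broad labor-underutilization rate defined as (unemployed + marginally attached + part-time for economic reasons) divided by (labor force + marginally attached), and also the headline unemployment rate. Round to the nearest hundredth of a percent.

Labor force = 180.61 + 9.66 = 190.27 million.
Numerator = 9.66 + 2.21 + 9.56 = 21.43 million.
Denominator = 190.27 + 2.21 = 192.48 million.
Broad rate = 21.43 / 192.48 = 11.13%.
Headline unemployment rate = 9.66 / 190.27 = 5.08%.

Broad underutilization rate ≈ 11.13%; headline unemployment rate ≈ 5.08%.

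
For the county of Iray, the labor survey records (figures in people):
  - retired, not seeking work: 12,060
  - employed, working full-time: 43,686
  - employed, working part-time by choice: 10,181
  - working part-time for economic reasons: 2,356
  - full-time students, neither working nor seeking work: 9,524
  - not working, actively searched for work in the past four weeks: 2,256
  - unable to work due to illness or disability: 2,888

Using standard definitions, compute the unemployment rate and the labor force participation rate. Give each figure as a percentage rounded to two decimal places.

Employed = 43,686 + 10,181 + 2,356 = 56,223 (anyone who worked, including part-time for economic reasons, counts as employed).
Unemployed = 2,256.
Labor force = 56,223 + 2,256 = 58,479.
Not in labor force = 12,060 + 9,524 + 2,888 = 24,472 (those not working and not actively searching are outside the labor force).
Civilian working-age population = 58,479 + 24,472 = 82,951.
Unemployment rate = 2,256 / 58,479 = 3.86%.
Labor force participation rate = 58,479 / 82,951 = 70.50%.

Unemployment rate ≈ 3.86%; labor force participation rate ≈ 70.50%.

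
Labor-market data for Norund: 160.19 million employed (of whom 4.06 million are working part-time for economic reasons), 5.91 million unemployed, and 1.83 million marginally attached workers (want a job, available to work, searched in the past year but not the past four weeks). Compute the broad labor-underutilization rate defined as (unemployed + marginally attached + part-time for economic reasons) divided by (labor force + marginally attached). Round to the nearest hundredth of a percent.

Broad underutilization rate ≈ 7.03%.

Labor force = 160.19 + 5.91 = 166.10 million.
Numerator = 5.91 + 1.83 + 4.06 = 11.80 million.
Denominator = 166.10 + 1.83 = 167.93 million.
Broad rate = 11.80 / 167.93 = 7.03%.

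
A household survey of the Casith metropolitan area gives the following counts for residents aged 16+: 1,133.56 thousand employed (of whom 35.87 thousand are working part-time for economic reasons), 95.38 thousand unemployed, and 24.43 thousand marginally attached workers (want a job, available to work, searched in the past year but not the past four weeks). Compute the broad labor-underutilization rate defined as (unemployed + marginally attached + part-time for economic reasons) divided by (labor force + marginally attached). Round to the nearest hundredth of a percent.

Broad underutilization rate ≈ 12.42%.

Labor force = 1,133.56 + 95.38 = 1,228.94 thousand.
Numerator = 95.38 + 24.43 + 35.87 = 155.68 thousand.
Denominator = 1,228.94 + 24.43 = 1,253.37 thousand.
Broad rate = 155.68 / 1,253.37 = 12.42%.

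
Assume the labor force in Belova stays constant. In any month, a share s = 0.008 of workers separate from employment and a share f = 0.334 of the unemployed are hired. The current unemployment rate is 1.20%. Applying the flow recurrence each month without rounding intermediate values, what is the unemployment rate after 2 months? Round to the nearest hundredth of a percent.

Unemployment rate after two months ≈ 1.85%.

With a fixed labor force, u_{t+1} = u_t + s·(1−u_t) − f·u_t = u_t·(1−s−f) + s.
Here 1−s−f = 0.658 and s = 0.008.
u_1 = 0.012000 × 0.658 + 0.008 = 0.015896.
u_2 = 0.015896 × 0.658 + 0.008 = 0.018460.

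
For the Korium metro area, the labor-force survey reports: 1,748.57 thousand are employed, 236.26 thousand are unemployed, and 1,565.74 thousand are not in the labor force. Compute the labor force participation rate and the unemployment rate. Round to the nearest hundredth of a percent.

Labor force = employed + unemployed = 1,748.57 + 236.26 = 1,984.83 thousand.
Working-age population = 1,984.83 + 1,565.74 = 3,550.57 thousand.
Unemployment rate = 236.26 / 1,984.83 = 11.90%.
Labor force participation rate = 1,984.83 / 3,550.57 = 55.90%.

Labor force participation rate ≈ 55.90%; unemployment rate ≈ 11.90%.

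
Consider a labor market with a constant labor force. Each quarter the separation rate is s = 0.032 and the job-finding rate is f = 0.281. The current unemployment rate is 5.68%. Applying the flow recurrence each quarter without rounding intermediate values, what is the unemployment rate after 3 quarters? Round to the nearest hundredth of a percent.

Unemployment rate after three quarters ≈ 8.75%.

With a fixed labor force, u_{t+1} = u_t + s·(1−u_t) − f·u_t = u_t·(1−s−f) + s.
Here 1−s−f = 0.687 and s = 0.032.
u_1 = 0.056800 × 0.687 + 0.032 = 0.071022.
u_2 = 0.071022 × 0.687 + 0.032 = 0.080792.
u_3 = 0.080792 × 0.687 + 0.032 = 0.087504.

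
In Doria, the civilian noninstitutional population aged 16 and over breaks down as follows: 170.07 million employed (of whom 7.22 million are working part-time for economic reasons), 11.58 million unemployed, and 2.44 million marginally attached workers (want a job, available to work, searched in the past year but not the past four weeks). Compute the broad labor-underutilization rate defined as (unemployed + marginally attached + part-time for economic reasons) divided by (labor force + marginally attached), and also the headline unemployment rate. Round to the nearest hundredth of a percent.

Labor force = 170.07 + 11.58 = 181.65 million.
Numerator = 11.58 + 2.44 + 7.22 = 21.24 million.
Denominator = 181.65 + 2.44 = 184.09 million.
Broad rate = 21.24 / 184.09 = 11.54%.
Headline unemployment rate = 11.58 / 181.65 = 6.37%.

Broad underutilization rate ≈ 11.54%; headline unemployment rate ≈ 6.37%.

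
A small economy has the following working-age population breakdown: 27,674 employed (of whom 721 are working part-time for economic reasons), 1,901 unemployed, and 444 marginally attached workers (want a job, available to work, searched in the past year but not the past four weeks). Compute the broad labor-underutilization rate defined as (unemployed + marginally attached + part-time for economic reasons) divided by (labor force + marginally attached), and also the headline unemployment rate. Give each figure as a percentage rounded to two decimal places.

Labor force = 27,674 + 1,901 = 29,575.
Numerator = 1,901 + 444 + 721 = 3,066.
Denominator = 29,575 + 444 = 30,019.
Broad rate = 3,066 / 30,019 = 10.21%.
Headline unemployment rate = 1,901 / 29,575 = 6.43%.

Broad underutilization rate ≈ 10.21%; headline unemployment rate ≈ 6.43%.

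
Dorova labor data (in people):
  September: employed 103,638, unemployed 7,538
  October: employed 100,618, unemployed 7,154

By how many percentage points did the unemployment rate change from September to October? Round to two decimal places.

The unemployment rate changed by −0.14 percentage points.

September: labor force = 103,638 + 7,538 = 111,176; u = 7,538/111,176 = 6.78%.
October: labor force = 100,618 + 7,154 = 107,772; u = 7,154/107,772 = 6.64%.
Change = 6.64% − 6.78% = −0.14 pp.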